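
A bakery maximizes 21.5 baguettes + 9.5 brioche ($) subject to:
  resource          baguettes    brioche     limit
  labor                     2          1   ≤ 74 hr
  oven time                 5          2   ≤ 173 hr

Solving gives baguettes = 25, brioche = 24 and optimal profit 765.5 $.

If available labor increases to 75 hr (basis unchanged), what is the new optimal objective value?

770

Both labor and oven time are binding at x*.
The binding rows give the dual system: 2·y_labor + 5·y_oven time = 21.5 and 1·y_labor + 2·y_oven time = 9.5.
→ y_labor = 4.5 and y_oven time = 2.5.
Δz = y_labor·Δb = 4.5 × (1) = 4.5, so new z* = 765.5 + 4.5 = 770.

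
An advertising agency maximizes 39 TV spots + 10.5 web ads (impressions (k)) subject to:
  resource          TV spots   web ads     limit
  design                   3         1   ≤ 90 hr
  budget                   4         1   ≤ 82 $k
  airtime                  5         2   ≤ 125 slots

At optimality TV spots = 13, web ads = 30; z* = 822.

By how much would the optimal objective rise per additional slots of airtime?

1

Check each constraint at x*: design 69/90 (slack 21); budget 82/82 (tight); airtime 125/125 (tight).
Slack constraints have shadow price 0 (complementary slackness).
The binding rows give the dual system: 4·y_budget + 5·y_airtime = 39 and 1·y_budget + 2·y_airtime = 10.5.
→ y_budget = 8.5 and y_airtime = 1.
Shadow price of airtime = 1.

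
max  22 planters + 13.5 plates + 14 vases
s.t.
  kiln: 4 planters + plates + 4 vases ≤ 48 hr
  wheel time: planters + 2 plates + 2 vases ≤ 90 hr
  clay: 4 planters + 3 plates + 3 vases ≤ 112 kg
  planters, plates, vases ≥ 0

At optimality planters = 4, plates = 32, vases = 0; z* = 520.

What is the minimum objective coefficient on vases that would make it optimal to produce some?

18

Check each constraint at x*: kiln 48/48 (tight); wheel time 68/90 (slack 22); clay 112/112 (tight).
By complementary slackness, y = 0 for the non-binding constraint.
Dual feasibility on the basic columns requires 4·y_kiln + 4·y_clay = 22, 1·y_kiln + 3·y_clay = 13.5.
→ y_kiln = 1.5 and y_clay = 4.
vases enters the basis when its profit ≥ yᵀa₃ = 1.5·4 + 4·3 = 18.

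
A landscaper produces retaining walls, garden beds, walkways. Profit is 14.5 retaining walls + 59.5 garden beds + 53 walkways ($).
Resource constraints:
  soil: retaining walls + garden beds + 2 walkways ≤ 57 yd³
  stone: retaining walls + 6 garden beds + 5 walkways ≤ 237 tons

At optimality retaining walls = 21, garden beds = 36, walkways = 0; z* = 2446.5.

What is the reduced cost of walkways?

-3

At the optimum: soil uses 57 of 57 (binding); stone uses 237 of 237 (binding).
From A_Bᵀ y = c: 1·y_soil + 1·y_stone = 14.5; 1·y_soil + 6·y_stone = 59.5.
This yields shadow prices y_soil = 5.5, y_stone = 9.
Reduced cost of walkways: c₃ − yᵀa₃ = 53 − (5.5·2 + 9·5) = 53 − 56 = -3.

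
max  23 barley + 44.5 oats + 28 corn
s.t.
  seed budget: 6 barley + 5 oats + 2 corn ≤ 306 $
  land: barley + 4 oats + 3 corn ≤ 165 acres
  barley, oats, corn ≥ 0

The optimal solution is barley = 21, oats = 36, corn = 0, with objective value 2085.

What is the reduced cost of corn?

-1

At the optimum: seed budget uses 306 of 306 (binding); land uses 165 of 165 (binding).
Dual feasibility on the basic columns requires 6·y_seed budget + 1·y_land = 23, 5·y_seed budget + 4·y_land = 44.5.
This yields shadow prices y_seed budget = 2.5, y_land = 8.
Reduced cost of corn: c₃ − yᵀa₃ = 28 − (2.5·2 + 8·3) = 28 − 29 = -1.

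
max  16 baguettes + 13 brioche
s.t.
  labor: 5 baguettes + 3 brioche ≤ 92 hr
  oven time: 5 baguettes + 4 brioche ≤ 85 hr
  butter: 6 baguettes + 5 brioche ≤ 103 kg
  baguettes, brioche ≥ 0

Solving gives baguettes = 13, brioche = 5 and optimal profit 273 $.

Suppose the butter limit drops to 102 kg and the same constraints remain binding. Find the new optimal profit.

272

Binding: oven time and butter. Non-binding: labor (12 unused).
Since labor is not tight, its dual is 0.
The binding rows give the dual system: 5·y_oven time + 6·y_butter = 16 and 4·y_oven time + 5·y_butter = 13.
Solving: y_oven time = 2, y_butter = 1.
Δz = y_butter·Δb = 1 × (-1) = -1, so new z* = 273 − 1 = 272.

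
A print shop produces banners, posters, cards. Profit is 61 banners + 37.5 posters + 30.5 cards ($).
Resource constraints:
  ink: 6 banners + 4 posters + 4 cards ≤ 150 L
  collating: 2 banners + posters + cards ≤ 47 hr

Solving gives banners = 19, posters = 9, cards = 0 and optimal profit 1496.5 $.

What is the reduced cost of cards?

At the optimum: ink uses 150 of 150 (binding); collating uses 47 of 47 (binding).
Dual feasibility on the basic columns requires 6·y_ink + 2·y_collating = 61, 4·y_ink + 1·y_collating = 37.5.
Solving: y_ink = 7, y_collating = 9.5.
Reduced cost of cards: c₃ − yᵀa₃ = 30.5 − (7·4 + 9.5·1) = 30.5 − 37.5 = -7.

-7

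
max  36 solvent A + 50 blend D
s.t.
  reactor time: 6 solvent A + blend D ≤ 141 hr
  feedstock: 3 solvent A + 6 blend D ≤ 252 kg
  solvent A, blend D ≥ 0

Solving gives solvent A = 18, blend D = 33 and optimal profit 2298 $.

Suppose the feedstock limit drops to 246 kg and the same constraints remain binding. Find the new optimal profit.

2250

At the optimum: reactor time uses 141 of 141 (binding); feedstock uses 252 of 252 (binding).
The binding rows give the dual system: 6·y_reactor time + 3·y_feedstock = 36 and 1·y_reactor time + 6·y_feedstock = 50.
Solving: y_reactor time = 2, y_feedstock = 8.
Δz = y_feedstock·Δb = 8 × (-6) = -48, so new z* = 2298 − 48 = 2250.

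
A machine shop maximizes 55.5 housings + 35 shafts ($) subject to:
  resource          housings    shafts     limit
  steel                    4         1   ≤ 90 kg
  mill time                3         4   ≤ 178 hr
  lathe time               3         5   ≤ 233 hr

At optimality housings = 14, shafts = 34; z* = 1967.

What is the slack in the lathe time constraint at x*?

21

lathe time used = 3·14 + 5·34 = 212; slack = 233 − 212 = 21.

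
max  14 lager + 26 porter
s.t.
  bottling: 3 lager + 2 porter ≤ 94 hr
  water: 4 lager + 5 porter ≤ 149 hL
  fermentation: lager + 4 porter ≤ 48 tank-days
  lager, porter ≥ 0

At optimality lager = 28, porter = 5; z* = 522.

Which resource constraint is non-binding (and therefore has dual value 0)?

bottling: 94/94 (binding)
water: 137/149 (slack 12)
fermentation: 48/48 (binding)
By complementary slackness, a constraint with positive slack has shadow price 0 → water.

water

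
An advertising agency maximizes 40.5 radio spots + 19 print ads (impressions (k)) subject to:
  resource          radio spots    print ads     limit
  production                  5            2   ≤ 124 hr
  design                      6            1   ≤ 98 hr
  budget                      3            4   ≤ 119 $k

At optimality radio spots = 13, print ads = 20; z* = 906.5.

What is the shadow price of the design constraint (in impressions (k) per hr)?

5

Check each constraint at x*: production 105/124 (slack 19); design 98/98 (tight); budget 119/119 (tight).
By complementary slackness, y = 0 for the non-binding constraint.
From A_Bᵀ y = c: 6·y_design + 3·y_budget = 40.5; 1·y_design + 4·y_budget = 19.
Solving: y_design = 5, y_budget = 3.5.
Shadow price of design = 5.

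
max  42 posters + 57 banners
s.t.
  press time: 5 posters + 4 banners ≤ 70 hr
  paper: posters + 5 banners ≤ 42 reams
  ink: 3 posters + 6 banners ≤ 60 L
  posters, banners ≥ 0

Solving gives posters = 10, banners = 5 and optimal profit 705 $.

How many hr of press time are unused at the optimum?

press time used = 5·10 + 4·5 = 70; slack = 70 − 70 = 0.

0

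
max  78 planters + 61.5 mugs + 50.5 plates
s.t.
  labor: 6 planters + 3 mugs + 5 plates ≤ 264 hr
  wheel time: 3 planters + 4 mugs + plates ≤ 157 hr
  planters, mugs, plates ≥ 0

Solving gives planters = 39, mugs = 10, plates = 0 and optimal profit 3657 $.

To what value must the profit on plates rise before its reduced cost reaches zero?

51.5

Check each constraint at x*: labor 264/264 (tight); wheel time 157/157 (tight).
From A_Bᵀ y = c: 6·y_labor + 3·y_wheel time = 78; 3·y_labor + 4·y_wheel time = 61.5.
→ y_labor = 8.5 and y_wheel time = 9.
plates enters the basis when its profit ≥ yᵀa₃ = 8.5·5 + 9·1 = 51.5.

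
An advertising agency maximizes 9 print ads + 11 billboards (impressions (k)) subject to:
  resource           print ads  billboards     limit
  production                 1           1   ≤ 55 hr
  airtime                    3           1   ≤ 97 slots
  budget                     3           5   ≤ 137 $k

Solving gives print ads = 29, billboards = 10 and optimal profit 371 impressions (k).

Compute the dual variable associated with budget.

Check each constraint at x*: production 39/55 (slack 16); airtime 97/97 (tight); budget 137/137 (tight).
Since production is not tight, its dual is 0.
Dual feasibility on the basic columns requires 3·y_airtime + 3·y_budget = 9, 1·y_airtime + 5·y_budget = 11.
Solving: y_airtime = 1, y_budget = 2.
Shadow price of budget = 2.

2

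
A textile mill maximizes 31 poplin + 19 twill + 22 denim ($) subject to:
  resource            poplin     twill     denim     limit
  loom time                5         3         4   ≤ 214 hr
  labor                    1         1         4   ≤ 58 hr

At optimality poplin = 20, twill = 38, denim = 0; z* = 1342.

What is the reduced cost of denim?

Check each constraint at x*: loom time 214/214 (tight); labor 58/58 (tight).
From A_Bᵀ y = c: 5·y_loom time + 1·y_labor = 31; 3·y_loom time + 1·y_labor = 19.
This yields shadow prices y_loom time = 6, y_labor = 1.
Reduced cost of denim: c₃ − yᵀa₃ = 22 − (6·4 + 1·4) = 22 − 28 = -6.

-6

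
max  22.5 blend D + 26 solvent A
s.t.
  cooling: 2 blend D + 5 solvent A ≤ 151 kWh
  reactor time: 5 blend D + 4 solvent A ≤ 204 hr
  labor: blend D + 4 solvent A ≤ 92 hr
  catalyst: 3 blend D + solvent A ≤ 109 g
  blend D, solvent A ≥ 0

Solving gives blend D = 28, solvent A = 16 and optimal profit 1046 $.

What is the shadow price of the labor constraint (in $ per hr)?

2.5

Check each constraint at x*: cooling 136/151 (slack 15); reactor time 204/204 (tight); labor 92/92 (tight); catalyst 100/109 (slack 9).
Slack constraints have shadow price 0 (complementary slackness).
Dual feasibility on the basic columns requires 5·y_reactor time + 1·y_labor = 22.5, 4·y_reactor time + 4·y_labor = 26.
This yields shadow prices y_reactor time = 4, y_labor = 2.5.
Shadow price of labor = 2.5.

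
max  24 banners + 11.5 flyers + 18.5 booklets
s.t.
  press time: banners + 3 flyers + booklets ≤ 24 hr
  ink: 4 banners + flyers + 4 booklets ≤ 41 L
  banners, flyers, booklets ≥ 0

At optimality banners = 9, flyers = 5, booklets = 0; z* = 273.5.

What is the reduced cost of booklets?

-5.5

At the optimum: press time uses 24 of 24 (binding); ink uses 41 of 41 (binding).
The binding rows give the dual system: 1·y_press time + 4·y_ink = 24 and 3·y_press time + 1·y_ink = 11.5.
This yields shadow prices y_press time = 2, y_ink = 5.5.
Reduced cost of booklets: c₃ − yᵀa₃ = 18.5 − (2·1 + 5.5·4) = 18.5 − 24 = -5.5.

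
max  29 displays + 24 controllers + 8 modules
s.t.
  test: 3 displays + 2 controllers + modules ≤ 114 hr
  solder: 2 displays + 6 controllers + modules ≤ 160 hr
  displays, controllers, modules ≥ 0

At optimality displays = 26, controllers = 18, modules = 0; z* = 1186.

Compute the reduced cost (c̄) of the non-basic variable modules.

-2

Check each constraint at x*: test 114/114 (tight); solder 160/160 (tight).
From A_Bᵀ y = c: 3·y_test + 2·y_solder = 29; 2·y_test + 6·y_solder = 24.
Solving: y_test = 9, y_solder = 1.
Reduced cost of modules: c₃ − yᵀa₃ = 8 − (9·1 + 1·1) = 8 − 10 = -2.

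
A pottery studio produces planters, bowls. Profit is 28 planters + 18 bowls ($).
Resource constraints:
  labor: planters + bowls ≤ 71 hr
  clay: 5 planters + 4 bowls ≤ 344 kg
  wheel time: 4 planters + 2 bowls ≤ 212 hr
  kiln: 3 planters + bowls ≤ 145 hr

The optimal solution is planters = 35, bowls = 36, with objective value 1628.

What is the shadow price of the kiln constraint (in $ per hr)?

0

Binding: labor and wheel time. Non-binding: clay (25 unused), kiln (4 unused).
Since clay, kiln are not tight, their duals are 0.
From A_Bᵀ y = c: 1·y_labor + 4·y_wheel time = 28; 1·y_labor + 2·y_wheel time = 18.
→ y_labor = 8 and y_wheel time = 5.
Shadow price of kiln = 0.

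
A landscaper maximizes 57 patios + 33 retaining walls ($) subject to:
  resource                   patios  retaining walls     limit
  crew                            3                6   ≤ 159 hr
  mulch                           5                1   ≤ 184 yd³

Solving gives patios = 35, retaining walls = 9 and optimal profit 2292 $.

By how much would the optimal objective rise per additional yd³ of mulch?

9

Check each constraint at x*: crew 159/159 (tight); mulch 184/184 (tight).
From A_Bᵀ y = c: 3·y_crew + 5·y_mulch = 57; 6·y_crew + 1·y_mulch = 33.
Solving: y_crew = 4, y_mulch = 9.
Shadow price of mulch = 9.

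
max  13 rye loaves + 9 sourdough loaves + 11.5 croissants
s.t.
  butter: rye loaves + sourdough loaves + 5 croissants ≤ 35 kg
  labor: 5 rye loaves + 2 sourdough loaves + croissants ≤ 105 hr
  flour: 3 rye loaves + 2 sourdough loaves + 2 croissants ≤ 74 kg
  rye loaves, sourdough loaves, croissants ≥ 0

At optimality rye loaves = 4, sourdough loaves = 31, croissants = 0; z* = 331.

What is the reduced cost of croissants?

Check each constraint at x*: butter 35/35 (tight); labor 82/105 (slack 23); flour 74/74 (tight).
Slack constraints have shadow price 0 (complementary slackness).
Dual feasibility on the basic columns requires 1·y_butter + 3·y_flour = 13, 1·y_butter + 2·y_flour = 9.
Solving: y_butter = 1, y_flour = 4.
Reduced cost of croissants: c₃ − yᵀa₃ = 11.5 − (1·5 + 4·2) = 11.5 − 13 = -1.5.

-1.5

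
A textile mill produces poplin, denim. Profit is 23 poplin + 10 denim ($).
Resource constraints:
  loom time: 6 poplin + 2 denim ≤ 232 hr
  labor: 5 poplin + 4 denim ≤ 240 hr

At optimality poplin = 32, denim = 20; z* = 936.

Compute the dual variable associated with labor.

Both loom time and labor are binding at x*.
Dual feasibility on the basic columns requires 6·y_loom time + 5·y_labor = 23, 2·y_loom time + 4·y_labor = 10.
Solving: y_loom time = 3, y_labor = 1.
Shadow price of labor = 1.

1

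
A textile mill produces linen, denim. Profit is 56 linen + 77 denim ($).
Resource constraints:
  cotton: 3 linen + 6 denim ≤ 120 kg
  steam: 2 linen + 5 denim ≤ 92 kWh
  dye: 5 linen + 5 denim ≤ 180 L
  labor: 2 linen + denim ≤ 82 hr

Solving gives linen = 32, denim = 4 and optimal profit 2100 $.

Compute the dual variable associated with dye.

7

Check each constraint at x*: cotton 120/120 (tight); steam 84/92 (slack 8); dye 180/180 (tight); labor 68/82 (slack 14).
Since steam, labor are not tight, their duals are 0.
Dual feasibility on the basic columns requires 3·y_cotton + 5·y_dye = 56, 6·y_cotton + 5·y_dye = 77.
Solving: y_cotton = 7, y_dye = 7.
Shadow price of dye = 7.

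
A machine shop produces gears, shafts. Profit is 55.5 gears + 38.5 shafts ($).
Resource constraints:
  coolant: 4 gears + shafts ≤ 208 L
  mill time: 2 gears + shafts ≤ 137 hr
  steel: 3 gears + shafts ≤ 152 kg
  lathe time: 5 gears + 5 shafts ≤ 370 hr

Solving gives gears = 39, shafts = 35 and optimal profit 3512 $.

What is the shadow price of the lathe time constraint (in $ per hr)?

6

Binding: steel and lathe time. Non-binding: coolant (17 unused), mill time (24 unused).
By complementary slackness, y = 0 for the non-binding constraints.
Dual feasibility on the basic columns requires 3·y_steel + 5·y_lathe time = 55.5, 1·y_steel + 5·y_lathe time = 38.5.
This yields shadow prices y_steel = 8.5, y_lathe time = 6.
Shadow price of lathe time = 6.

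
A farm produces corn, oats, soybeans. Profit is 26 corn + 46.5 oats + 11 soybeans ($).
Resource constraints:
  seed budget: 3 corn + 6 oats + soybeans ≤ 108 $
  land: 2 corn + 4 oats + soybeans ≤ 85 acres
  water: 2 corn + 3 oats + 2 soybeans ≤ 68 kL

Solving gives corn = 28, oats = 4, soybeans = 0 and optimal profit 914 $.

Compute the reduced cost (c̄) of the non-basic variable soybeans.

-5

Check each constraint at x*: seed budget 108/108 (tight); land 72/85 (slack 13); water 68/68 (tight).
By complementary slackness, y = 0 for the non-binding constraint.
From A_Bᵀ y = c: 3·y_seed budget + 2·y_water = 26; 6·y_seed budget + 3·y_water = 46.5.
This yields shadow prices y_seed budget = 5, y_water = 5.5.
Reduced cost of soybeans: c₃ − yᵀa₃ = 11 − (5·1 + 5.5·2) = 11 − 16 = -5.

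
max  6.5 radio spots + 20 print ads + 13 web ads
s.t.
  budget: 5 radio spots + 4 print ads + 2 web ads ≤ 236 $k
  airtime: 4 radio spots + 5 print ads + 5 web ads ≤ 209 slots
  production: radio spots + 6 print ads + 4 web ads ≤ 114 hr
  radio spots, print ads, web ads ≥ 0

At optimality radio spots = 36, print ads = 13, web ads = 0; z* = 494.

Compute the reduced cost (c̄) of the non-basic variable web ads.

-2

At the optimum: budget uses 232 of 236 (slack = 4); airtime uses 209 of 209 (binding); production uses 114 of 114 (binding).
Since budget is not tight, its dual is 0.
The binding rows give the dual system: 4·y_airtime + 1·y_production = 6.5 and 5·y_airtime + 6·y_production = 20.
This yields shadow prices y_airtime = 1, y_production = 2.5.
Reduced cost of web ads: c₃ − yᵀa₃ = 13 − (1·5 + 2.5·4) = 13 − 15 = -2.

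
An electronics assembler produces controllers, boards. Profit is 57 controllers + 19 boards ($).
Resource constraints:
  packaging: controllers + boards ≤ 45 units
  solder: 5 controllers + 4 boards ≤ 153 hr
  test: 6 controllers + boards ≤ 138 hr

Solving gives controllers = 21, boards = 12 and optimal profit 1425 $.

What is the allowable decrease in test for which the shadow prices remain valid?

99.75

Binding constraints: solder, test. The basis is B = [[5,4],[6,1]] with det -19.
Per unit decrease in test, x* moves by d = (-0.2105, 0.2632).
The basis stays optimal until controllers reaches 0; allowable decrease = 99.75 hr.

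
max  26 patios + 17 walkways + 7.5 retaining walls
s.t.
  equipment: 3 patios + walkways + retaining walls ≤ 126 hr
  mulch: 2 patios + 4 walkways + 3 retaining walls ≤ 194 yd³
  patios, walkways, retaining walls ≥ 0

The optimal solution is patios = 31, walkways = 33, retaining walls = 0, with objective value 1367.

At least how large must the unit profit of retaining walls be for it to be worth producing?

14.5

Both equipment and mulch are binding at x*.
Dual feasibility on the basic columns requires 3·y_equipment + 2·y_mulch = 26, 1·y_equipment + 4·y_mulch = 17.
This yields shadow prices y_equipment = 7, y_mulch = 2.5.
retaining walls enters the basis when its profit ≥ yᵀa₃ = 7·1 + 2.5·3 = 14.5.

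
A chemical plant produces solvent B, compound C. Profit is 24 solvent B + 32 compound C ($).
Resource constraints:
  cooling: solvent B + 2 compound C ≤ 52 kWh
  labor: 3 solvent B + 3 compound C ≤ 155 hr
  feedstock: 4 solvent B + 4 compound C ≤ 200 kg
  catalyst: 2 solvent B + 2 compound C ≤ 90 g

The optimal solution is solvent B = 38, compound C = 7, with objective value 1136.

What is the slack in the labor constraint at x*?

20

labor used = 3·38 + 3·7 = 135; slack = 155 − 135 = 20.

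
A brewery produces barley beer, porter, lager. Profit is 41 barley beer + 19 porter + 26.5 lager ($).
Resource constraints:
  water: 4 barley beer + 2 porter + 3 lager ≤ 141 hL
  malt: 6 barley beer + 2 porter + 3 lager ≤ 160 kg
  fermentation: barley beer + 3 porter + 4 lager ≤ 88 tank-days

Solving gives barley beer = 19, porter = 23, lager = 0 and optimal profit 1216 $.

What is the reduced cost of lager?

Check each constraint at x*: water 122/141 (slack 19); malt 160/160 (tight); fermentation 88/88 (tight).
Slack constraints have shadow price 0 (complementary slackness).
Dual feasibility on the basic columns requires 6·y_malt + 1·y_fermentation = 41, 2·y_malt + 3·y_fermentation = 19.
Solving: y_malt = 6.5, y_fermentation = 2.
Reduced cost of lager: c₃ − yᵀa₃ = 26.5 − (6.5·3 + 2·4) = 26.5 − 27.5 = -1.

-1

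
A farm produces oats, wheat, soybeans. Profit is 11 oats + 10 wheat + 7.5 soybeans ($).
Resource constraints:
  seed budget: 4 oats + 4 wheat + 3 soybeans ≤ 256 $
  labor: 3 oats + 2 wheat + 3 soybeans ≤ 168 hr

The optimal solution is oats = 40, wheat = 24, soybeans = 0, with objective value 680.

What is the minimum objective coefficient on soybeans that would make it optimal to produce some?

9

At the optimum: seed budget uses 256 of 256 (binding); labor uses 168 of 168 (binding).
Dual feasibility on the basic columns requires 4·y_seed budget + 3·y_labor = 11, 4·y_seed budget + 2·y_labor = 10.
Solving: y_seed budget = 2, y_labor = 1.
soybeans enters the basis when its profit ≥ yᵀa₃ = 2·3 + 1·3 = 9.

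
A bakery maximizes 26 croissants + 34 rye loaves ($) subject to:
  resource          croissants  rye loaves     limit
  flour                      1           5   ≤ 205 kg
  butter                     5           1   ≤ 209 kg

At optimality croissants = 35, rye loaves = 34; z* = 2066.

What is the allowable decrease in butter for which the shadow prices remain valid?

168

Binding constraints: flour, butter. The basis is B = [[1,5],[5,1]] with det -24.
Per unit decrease in butter, x* moves by d = (-0.2083, 0.0417).
The basis stays optimal until croissants reaches 0; allowable decrease = 168 kg.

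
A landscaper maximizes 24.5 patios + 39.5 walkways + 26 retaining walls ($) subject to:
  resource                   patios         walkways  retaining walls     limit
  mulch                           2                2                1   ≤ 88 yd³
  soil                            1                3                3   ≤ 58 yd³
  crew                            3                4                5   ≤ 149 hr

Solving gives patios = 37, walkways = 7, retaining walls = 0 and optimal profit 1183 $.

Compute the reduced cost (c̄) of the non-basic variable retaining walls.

-5

At the optimum: mulch uses 88 of 88 (binding); soil uses 58 of 58 (binding); crew uses 139 of 149 (slack = 10).
Since crew is not tight, its dual is 0.
The binding rows give the dual system: 2·y_mulch + 1·y_soil = 24.5 and 2·y_mulch + 3·y_soil = 39.5.
→ y_mulch = 8.5 and y_soil = 7.5.
Reduced cost of retaining walls: c₃ − yᵀa₃ = 26 − (8.5·1 + 7.5·3) = 26 − 31 = -5.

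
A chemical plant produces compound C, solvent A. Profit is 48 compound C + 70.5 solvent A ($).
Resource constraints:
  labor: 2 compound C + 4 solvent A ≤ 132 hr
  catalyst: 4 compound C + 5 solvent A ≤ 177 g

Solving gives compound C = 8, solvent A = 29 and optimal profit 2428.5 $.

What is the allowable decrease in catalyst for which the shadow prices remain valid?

Binding constraints: labor, catalyst. The basis is B = [[2,4],[4,5]] with det -6.
Per unit decrease in catalyst, x* moves by d = (-0.6667, 0.3333).
The basis stays optimal until compound C reaches 0; allowable decrease = 12 g.

12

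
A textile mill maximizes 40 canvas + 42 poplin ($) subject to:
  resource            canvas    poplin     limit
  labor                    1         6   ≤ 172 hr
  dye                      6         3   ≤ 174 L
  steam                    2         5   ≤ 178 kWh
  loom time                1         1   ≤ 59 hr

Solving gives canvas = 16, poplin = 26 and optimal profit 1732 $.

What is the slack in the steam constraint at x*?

16

steam used = 2·16 + 5·26 = 162; slack = 178 − 162 = 16.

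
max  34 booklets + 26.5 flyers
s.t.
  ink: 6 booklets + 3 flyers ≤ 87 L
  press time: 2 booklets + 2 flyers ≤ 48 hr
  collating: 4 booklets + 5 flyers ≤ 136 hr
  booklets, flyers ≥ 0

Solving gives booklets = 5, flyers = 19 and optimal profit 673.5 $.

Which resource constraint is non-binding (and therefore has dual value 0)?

collating

ink: 87/87 (binding)
press time: 48/48 (binding)
collating: 115/136 (slack 21)
By complementary slackness, a constraint with positive slack has shadow price 0 → collating.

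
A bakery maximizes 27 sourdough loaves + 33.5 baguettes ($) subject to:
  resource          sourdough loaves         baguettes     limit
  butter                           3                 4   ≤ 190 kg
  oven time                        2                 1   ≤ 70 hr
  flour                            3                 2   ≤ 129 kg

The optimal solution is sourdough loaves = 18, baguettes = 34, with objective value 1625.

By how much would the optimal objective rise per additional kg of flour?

0

At the optimum: butter uses 190 of 190 (binding); oven time uses 70 of 70 (binding); flour uses 122 of 129 (slack = 7).
By complementary slackness, y = 0 for the non-binding constraint.
From A_Bᵀ y = c: 3·y_butter + 2·y_oven time = 27; 4·y_butter + 1·y_oven time = 33.5.
→ y_butter = 8 and y_oven time = 1.5.
Shadow price of flour = 0.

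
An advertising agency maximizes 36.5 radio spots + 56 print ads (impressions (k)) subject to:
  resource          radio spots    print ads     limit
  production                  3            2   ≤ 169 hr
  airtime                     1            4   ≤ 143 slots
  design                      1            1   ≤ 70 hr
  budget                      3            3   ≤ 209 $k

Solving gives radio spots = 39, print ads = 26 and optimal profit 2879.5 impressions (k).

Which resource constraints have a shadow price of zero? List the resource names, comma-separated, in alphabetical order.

production: 169/169 (binding)
airtime: 143/143 (binding)
design: 65/70 (slack 5)
budget: 195/209 (slack 14)
By complementary slackness, a constraint with positive slack has shadow price 0 → budget, design.

budget, design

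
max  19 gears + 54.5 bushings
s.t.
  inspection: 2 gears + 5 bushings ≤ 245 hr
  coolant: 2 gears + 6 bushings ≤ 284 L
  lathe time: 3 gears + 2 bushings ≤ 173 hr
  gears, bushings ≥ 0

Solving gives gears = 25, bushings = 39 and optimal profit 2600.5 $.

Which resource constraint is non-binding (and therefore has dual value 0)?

lathe time

inspection: 245/245 (binding)
coolant: 284/284 (binding)
lathe time: 153/173 (slack 20)
By complementary slackness, a constraint with positive slack has shadow price 0 → lathe time.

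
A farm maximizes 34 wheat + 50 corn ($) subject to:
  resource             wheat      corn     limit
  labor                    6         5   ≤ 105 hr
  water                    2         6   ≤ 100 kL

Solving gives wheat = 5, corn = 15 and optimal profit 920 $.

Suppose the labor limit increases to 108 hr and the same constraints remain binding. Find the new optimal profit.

932

Both labor and water are binding at x*.
From A_Bᵀ y = c: 6·y_labor + 2·y_water = 34; 5·y_labor + 6·y_water = 50.
Solving: y_labor = 4, y_water = 5.
Δz = y_labor·Δb = 4 × (3) = 12, so new z* = 920 + 12 = 932.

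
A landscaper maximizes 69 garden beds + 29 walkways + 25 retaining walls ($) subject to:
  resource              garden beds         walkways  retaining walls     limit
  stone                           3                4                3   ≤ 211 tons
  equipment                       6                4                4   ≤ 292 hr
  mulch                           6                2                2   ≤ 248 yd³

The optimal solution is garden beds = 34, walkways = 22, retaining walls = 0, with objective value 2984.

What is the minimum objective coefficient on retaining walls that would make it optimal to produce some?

29

At the optimum: stone uses 190 of 211 (slack = 21); equipment uses 292 of 292 (binding); mulch uses 248 of 248 (binding).
Slack constraints have shadow price 0 (complementary slackness).
From A_Bᵀ y = c: 6·y_equipment + 6·y_mulch = 69; 4·y_equipment + 2·y_mulch = 29.
→ y_equipment = 3 and y_mulch = 8.5.
retaining walls enters the basis when its profit ≥ yᵀa₃ = 3·4 + 8.5·2 = 29.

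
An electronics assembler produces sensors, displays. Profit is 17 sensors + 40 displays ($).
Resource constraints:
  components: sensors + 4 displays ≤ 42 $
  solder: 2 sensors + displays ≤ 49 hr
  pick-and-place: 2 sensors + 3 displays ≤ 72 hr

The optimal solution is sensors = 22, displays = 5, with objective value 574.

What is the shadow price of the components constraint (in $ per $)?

Check each constraint at x*: components 42/42 (tight); solder 49/49 (tight); pick-and-place 59/72 (slack 13).
Slack constraints have shadow price 0 (complementary slackness).
The binding rows give the dual system: 1·y_components + 2·y_solder = 17 and 4·y_components + 1·y_solder = 40.
Solving: y_components = 9, y_solder = 4.
Shadow price of components = 9.

9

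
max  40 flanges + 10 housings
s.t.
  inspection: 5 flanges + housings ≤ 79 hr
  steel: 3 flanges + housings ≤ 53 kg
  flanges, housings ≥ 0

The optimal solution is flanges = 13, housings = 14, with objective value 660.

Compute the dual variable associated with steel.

5

Both inspection and steel are binding at x*.
Dual feasibility on the basic columns requires 5·y_inspection + 3·y_steel = 40, 1·y_inspection + 1·y_steel = 10.
This yields shadow prices y_inspection = 5, y_steel = 5.
Shadow price of steel = 5.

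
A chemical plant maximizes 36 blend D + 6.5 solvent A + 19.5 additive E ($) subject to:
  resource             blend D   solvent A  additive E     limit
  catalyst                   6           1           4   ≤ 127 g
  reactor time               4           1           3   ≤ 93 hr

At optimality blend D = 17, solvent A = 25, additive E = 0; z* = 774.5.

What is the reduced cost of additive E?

-5

Check each constraint at x*: catalyst 127/127 (tight); reactor time 93/93 (tight).
The binding rows give the dual system: 6·y_catalyst + 4·y_reactor time = 36 and 1·y_catalyst + 1·y_reactor time = 6.5.
Solving: y_catalyst = 5, y_reactor time = 1.5.
Reduced cost of additive E: c₃ − yᵀa₃ = 19.5 − (5·4 + 1.5·3) = 19.5 − 24.5 = -5.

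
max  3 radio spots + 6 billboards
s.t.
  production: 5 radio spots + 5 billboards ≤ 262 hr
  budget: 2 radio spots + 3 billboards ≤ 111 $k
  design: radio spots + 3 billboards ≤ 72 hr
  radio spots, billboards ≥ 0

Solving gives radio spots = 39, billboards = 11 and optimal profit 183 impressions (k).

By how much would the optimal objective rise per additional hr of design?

At the optimum: production uses 250 of 262 (slack = 12); budget uses 111 of 111 (binding); design uses 72 of 72 (binding).
Slack constraints have shadow price 0 (complementary slackness).
The binding rows give the dual system: 2·y_budget + 1·y_design = 3 and 3·y_budget + 3·y_design = 6.
→ y_budget = 1 and y_design = 1.
Shadow price of design = 1.

1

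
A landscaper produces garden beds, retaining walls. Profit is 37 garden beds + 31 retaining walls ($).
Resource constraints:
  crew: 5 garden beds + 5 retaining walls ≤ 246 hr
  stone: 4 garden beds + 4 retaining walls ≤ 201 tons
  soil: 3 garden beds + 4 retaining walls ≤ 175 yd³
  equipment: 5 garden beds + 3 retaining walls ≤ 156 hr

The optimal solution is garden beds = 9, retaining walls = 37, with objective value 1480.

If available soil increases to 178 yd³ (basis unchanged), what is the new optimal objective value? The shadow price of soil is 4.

1492

Δb = 3, so new z* = 1480 + (4)·(3) = 1480 + 12 = 1492.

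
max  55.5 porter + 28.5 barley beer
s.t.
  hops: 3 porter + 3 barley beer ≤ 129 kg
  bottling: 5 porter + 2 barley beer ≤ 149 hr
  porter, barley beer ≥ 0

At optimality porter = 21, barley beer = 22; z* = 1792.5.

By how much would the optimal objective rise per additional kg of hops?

Both hops and bottling are binding at x*.
Dual feasibility on the basic columns requires 3·y_hops + 5·y_bottling = 55.5, 3·y_hops + 2·y_bottling = 28.5.
Solving: y_hops = 3.5, y_bottling = 9.
Shadow price of hops = 3.5.

3.5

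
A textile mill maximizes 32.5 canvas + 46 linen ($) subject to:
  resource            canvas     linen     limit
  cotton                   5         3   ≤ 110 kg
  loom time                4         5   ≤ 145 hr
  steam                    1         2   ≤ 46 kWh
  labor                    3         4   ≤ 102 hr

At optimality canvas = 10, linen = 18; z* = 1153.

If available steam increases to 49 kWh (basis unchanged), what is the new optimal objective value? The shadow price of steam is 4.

1165

Δb = 3, so new z* = 1153 + (4)·(3) = 1153 + 12 = 1165.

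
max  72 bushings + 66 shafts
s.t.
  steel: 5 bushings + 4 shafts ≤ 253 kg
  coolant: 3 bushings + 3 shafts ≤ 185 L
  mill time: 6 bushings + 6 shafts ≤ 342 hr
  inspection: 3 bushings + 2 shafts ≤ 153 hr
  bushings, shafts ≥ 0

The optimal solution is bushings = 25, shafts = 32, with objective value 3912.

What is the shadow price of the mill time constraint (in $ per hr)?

7

Binding: steel and mill time. Non-binding: coolant (14 unused), inspection (14 unused).
Since coolant, inspection are not tight, their duals are 0.
From A_Bᵀ y = c: 5·y_steel + 6·y_mill time = 72; 4·y_steel + 6·y_mill time = 66.
This yields shadow prices y_steel = 6, y_mill time = 7.
Shadow price of mill time = 7.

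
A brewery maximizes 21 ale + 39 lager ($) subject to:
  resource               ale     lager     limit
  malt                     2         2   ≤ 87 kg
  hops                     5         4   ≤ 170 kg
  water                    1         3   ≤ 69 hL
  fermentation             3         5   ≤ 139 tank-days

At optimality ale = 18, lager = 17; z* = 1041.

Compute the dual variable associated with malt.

0

Check each constraint at x*: malt 70/87 (slack 17); hops 158/170 (slack 12); water 69/69 (tight); fermentation 139/139 (tight).
By complementary slackness, y = 0 for the non-binding constraints.
Dual feasibility on the basic columns requires 1·y_water + 3·y_fermentation = 21, 3·y_water + 5·y_fermentation = 39.
→ y_water = 3 and y_fermentation = 6.
Shadow price of malt = 0.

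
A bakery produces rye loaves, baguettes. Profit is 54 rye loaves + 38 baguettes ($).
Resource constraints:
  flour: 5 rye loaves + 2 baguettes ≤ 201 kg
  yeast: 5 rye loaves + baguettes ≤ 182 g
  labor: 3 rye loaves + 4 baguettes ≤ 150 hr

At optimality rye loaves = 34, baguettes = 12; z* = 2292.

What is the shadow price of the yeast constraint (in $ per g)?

Binding: yeast and labor. Non-binding: flour (7 unused).
By complementary slackness, y = 0 for the non-binding constraint.
From A_Bᵀ y = c: 5·y_yeast + 3·y_labor = 54; 1·y_yeast + 4·y_labor = 38.
Solving: y_yeast = 6, y_labor = 8.
Shadow price of yeast = 6.

6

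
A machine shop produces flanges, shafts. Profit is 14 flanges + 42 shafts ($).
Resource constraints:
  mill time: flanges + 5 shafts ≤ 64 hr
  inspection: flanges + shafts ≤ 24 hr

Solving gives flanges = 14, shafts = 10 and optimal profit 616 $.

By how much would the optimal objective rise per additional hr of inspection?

7

At the optimum: mill time uses 64 of 64 (binding); inspection uses 24 of 24 (binding).
Dual feasibility on the basic columns requires 1·y_mill time + 1·y_inspection = 14, 5·y_mill time + 1·y_inspection = 42.
This yields shadow prices y_mill time = 7, y_inspection = 7.
Shadow price of inspection = 7.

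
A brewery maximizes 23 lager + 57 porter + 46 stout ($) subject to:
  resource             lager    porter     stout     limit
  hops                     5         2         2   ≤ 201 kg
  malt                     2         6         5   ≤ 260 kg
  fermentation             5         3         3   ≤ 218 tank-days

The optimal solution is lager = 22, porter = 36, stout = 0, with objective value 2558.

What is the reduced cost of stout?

Check each constraint at x*: hops 182/201 (slack 19); malt 260/260 (tight); fermentation 218/218 (tight).
Since hops is not tight, its dual is 0.
The binding rows give the dual system: 2·y_malt + 5·y_fermentation = 23 and 6·y_malt + 3·y_fermentation = 57.
This yields shadow prices y_malt = 9, y_fermentation = 1.
Reduced cost of stout: c₃ − yᵀa₃ = 46 − (9·5 + 1·3) = 46 − 48 = -2.

-2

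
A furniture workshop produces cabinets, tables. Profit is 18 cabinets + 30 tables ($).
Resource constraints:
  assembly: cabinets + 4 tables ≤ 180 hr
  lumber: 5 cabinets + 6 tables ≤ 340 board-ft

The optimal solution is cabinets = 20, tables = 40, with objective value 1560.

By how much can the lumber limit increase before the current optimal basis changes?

Binding constraints: assembly, lumber. The basis is B = [[1,4],[5,6]] with det -14.
Per unit increase in lumber, x* moves by d = (0.2857, -0.0714).
The basis stays optimal until tables reaches 0; allowable increase = 560 board-ft.

560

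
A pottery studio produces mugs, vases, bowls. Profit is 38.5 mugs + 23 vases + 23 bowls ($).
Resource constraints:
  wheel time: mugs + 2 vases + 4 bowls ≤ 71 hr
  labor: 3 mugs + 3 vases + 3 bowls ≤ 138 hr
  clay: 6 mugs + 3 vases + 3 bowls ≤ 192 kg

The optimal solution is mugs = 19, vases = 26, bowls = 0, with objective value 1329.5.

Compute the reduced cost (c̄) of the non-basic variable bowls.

Binding: wheel time and clay. Non-binding: labor (3 unused).
Since labor is not tight, its dual is 0.
Dual feasibility on the basic columns requires 1·y_wheel time + 6·y_clay = 38.5, 2·y_wheel time + 3·y_clay = 23.
Solving: y_wheel time = 2.5, y_clay = 6.
Reduced cost of bowls: c₃ − yᵀa₃ = 23 − (2.5·4 + 6·3) = 23 − 28 = -5.

-5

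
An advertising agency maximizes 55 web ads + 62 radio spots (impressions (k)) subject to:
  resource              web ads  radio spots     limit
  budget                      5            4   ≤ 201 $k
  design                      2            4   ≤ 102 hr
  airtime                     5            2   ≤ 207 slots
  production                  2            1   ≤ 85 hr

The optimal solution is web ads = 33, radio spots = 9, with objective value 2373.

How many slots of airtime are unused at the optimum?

24

airtime used = 5·33 + 2·9 = 183; slack = 207 − 183 = 24.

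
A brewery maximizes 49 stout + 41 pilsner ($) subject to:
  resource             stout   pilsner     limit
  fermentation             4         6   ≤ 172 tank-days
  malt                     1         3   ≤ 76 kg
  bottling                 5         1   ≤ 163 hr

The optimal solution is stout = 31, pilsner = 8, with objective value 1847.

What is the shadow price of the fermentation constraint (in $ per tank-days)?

Binding: fermentation and bottling. Non-binding: malt (21 unused).
By complementary slackness, y = 0 for the non-binding constraint.
From A_Bᵀ y = c: 4·y_fermentation + 5·y_bottling = 49; 6·y_fermentation + 1·y_bottling = 41.
Solving: y_fermentation = 6, y_bottling = 5.
Shadow price of fermentation = 6.

6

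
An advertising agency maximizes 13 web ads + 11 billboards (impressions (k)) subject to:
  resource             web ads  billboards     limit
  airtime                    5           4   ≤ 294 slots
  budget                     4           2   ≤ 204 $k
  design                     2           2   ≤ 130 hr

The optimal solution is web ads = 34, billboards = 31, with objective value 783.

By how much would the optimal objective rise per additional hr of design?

At the optimum: airtime uses 294 of 294 (binding); budget uses 198 of 204 (slack = 6); design uses 130 of 130 (binding).
Slack constraints have shadow price 0 (complementary slackness).
Dual feasibility on the basic columns requires 5·y_airtime + 2·y_design = 13, 4·y_airtime + 2·y_design = 11.
→ y_airtime = 2 and y_design = 1.5.
Shadow price of design = 1.5.

1.5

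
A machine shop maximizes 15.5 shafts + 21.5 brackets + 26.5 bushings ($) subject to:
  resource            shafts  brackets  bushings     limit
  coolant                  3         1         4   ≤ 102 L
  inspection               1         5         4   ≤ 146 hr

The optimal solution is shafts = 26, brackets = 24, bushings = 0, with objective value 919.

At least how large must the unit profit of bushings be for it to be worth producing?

Both coolant and inspection are binding at x*.
From A_Bᵀ y = c: 3·y_coolant + 1·y_inspection = 15.5; 1·y_coolant + 5·y_inspection = 21.5.
This yields shadow prices y_coolant = 4, y_inspection = 3.5.
bushings enters the basis when its profit ≥ yᵀa₃ = 4·4 + 3.5·4 = 30.

30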